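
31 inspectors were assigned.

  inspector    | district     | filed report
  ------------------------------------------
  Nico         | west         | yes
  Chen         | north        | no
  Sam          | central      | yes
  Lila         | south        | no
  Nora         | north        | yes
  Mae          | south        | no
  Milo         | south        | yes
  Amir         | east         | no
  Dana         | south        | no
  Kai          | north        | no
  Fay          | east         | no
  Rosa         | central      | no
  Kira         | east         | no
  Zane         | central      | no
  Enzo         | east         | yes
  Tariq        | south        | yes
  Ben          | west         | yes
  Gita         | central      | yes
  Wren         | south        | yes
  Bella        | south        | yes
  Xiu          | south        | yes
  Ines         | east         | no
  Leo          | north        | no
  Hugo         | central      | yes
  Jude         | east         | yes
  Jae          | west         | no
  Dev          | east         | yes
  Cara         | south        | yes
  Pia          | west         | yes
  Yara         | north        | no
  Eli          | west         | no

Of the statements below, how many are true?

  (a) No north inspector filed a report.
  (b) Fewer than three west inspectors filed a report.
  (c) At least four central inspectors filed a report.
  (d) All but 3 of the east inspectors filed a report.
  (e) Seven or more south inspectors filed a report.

(a) north: |A| = 5, |A ∩ B| = 1; needs A ∩ B = ∅ (|A ∩ B| = 0) — false.
(b) west: |A| = 5, |A ∩ B| = 3; needs |A ∩ B| < 3 — false.
(c) central: |A| = 5, |A ∩ B| = 3; needs |A ∩ B| ≥ 4 — false.
(d) east: |A| = 7, |A ∩ B| = 3; needs |A ∖ B| = 3 — false.
(e) south: |A| = 9, |A ∩ B| = 6; needs |A ∩ B| ≥ 7 — false.

0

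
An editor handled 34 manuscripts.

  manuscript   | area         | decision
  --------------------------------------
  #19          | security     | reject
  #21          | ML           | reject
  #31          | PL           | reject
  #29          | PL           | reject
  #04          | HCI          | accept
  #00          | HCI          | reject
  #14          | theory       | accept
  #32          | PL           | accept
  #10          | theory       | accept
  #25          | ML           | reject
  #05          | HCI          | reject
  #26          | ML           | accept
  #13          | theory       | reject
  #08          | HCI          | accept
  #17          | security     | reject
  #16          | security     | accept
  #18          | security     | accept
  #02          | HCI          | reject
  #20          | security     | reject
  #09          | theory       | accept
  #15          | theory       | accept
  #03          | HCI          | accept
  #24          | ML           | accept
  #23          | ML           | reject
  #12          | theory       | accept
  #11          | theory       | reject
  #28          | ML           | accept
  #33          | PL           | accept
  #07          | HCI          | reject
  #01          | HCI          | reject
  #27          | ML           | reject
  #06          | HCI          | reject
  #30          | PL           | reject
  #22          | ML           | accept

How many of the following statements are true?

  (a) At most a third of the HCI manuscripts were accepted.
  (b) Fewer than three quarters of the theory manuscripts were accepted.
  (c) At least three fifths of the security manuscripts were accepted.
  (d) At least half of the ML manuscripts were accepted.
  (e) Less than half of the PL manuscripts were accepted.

(a) HCI: |A| = 9, |A ∩ B| = 3; needs |A ∩ B| / |A| ≤ 1/3 — true.
(b) theory: |A| = 7, |A ∩ B| = 5; needs |A ∩ B| / |A| < 3/4 — true.
(c) security: |A| = 5, |A ∩ B| = 2; needs |A ∩ B| / |A| ≥ 3/5 — false.
(d) ML: |A| = 8, |A ∩ B| = 4; needs |A ∩ B| ≥ |A ∖ B| — true.
(e) PL: |A| = 5, |A ∩ B| = 2; needs |A ∩ B| < |A ∖ B| — true.

4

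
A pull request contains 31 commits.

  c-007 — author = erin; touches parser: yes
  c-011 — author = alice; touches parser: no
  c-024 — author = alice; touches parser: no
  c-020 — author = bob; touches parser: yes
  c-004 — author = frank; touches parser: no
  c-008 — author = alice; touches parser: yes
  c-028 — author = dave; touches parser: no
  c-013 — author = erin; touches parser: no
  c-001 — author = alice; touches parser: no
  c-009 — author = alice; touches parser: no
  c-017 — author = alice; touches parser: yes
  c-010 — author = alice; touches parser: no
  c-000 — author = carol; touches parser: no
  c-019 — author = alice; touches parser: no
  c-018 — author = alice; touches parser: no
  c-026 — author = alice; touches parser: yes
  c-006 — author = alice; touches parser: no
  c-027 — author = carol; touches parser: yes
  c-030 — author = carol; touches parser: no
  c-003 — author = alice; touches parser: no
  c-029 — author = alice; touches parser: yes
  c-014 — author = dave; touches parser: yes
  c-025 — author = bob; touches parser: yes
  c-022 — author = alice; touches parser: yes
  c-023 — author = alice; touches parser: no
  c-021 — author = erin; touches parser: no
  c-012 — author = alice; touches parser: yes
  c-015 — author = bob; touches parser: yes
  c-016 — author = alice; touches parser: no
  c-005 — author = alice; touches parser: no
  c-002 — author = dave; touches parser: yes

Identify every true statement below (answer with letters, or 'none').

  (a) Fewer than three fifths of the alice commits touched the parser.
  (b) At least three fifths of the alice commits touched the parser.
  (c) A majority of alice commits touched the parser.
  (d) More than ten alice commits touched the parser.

|A| = 18, |A ∩ B| = 6, |A ∖ B| = 12.
(a) |A ∩ B| / |A| < 3/5: holds.
(b) |A ∩ B| / |A| ≥ 3/5: fails.
(c) |A ∩ B| > |A ∖ B|: fails.
(d) |A ∩ B| > 10: fails.

(a)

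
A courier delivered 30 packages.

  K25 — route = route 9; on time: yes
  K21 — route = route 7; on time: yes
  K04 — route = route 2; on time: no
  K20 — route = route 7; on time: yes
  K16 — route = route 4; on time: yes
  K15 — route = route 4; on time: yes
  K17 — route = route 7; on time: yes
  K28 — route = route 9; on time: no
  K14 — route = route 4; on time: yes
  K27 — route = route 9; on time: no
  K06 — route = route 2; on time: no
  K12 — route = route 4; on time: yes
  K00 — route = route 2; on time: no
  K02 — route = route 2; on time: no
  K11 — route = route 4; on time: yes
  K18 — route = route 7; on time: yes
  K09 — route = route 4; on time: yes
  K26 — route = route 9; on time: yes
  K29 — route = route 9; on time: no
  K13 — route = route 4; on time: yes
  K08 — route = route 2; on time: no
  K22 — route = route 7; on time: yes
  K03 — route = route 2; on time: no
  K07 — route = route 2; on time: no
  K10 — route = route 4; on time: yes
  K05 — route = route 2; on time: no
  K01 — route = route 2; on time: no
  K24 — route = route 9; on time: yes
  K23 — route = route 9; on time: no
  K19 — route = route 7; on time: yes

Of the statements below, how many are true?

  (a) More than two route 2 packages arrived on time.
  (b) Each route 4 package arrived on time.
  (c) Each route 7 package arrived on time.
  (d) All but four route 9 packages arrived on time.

3

(a) route 2: |A| = 9, |A ∩ B| = 0; needs |A ∩ B| > 2 — false.
(b) route 4: |A| = 8, |A ∩ B| = 8; needs A ⊆ B, i.e. every element of A is in B (|A ∖ B| = 0) — true.
(c) route 7: |A| = 6, |A ∩ B| = 6; needs A ⊆ B, i.e. every element of A is in B (|A ∖ B| = 0) — true.
(d) route 9: |A| = 7, |A ∩ B| = 3; needs |A ∖ B| = 4 — true.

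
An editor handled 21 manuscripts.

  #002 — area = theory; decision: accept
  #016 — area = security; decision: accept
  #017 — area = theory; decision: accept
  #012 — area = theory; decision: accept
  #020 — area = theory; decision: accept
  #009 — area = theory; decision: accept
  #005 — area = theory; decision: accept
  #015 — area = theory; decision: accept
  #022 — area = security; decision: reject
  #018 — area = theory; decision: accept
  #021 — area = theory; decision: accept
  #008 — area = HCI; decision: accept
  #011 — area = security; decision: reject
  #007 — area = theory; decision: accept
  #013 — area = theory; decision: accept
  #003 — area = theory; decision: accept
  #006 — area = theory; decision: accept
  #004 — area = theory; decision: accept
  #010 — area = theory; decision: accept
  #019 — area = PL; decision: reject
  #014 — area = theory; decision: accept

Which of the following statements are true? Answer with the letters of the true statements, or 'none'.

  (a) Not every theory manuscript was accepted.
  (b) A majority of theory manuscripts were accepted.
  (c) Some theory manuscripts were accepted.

|A| = 16, |A ∩ B| = 16, |A ∖ B| = 0.
(a) A ⊄ B (|A ∖ B| ≥ 1): fails.
(b) |A ∩ B| > |A ∖ B|: holds.
(c) A ∩ B ≠ ∅ (|A ∩ B| ≥ 1): holds.

(b), (c)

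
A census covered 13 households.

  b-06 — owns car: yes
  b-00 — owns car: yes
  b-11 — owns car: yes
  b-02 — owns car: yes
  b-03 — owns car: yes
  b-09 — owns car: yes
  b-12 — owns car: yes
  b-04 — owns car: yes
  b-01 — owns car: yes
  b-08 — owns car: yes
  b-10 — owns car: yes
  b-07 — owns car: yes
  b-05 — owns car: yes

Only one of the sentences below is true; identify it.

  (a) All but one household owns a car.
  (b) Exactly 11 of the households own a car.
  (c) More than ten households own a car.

(c)

|A| = 13, |A ∩ B| = 13, |A ∖ B| = 0.
(a) requires |A ∖ B| = 1: false.
(b) requires |A ∩ B| = 11: false.
(c) requires |A ∩ B| > 10: true.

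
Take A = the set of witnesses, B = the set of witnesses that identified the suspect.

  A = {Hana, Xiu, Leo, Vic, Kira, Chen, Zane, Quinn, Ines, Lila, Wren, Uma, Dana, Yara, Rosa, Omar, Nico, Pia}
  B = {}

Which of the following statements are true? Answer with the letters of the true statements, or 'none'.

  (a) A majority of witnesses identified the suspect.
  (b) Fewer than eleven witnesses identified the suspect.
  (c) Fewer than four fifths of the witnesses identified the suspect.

|A| = 18, |A ∩ B| = 0, |A ∖ B| = 18.
(a) |A ∩ B| > |A ∖ B|: fails.
(b) |A ∩ B| < 11: holds.
(c) |A ∩ B| / |A| < 4/5: holds.

(b), (c)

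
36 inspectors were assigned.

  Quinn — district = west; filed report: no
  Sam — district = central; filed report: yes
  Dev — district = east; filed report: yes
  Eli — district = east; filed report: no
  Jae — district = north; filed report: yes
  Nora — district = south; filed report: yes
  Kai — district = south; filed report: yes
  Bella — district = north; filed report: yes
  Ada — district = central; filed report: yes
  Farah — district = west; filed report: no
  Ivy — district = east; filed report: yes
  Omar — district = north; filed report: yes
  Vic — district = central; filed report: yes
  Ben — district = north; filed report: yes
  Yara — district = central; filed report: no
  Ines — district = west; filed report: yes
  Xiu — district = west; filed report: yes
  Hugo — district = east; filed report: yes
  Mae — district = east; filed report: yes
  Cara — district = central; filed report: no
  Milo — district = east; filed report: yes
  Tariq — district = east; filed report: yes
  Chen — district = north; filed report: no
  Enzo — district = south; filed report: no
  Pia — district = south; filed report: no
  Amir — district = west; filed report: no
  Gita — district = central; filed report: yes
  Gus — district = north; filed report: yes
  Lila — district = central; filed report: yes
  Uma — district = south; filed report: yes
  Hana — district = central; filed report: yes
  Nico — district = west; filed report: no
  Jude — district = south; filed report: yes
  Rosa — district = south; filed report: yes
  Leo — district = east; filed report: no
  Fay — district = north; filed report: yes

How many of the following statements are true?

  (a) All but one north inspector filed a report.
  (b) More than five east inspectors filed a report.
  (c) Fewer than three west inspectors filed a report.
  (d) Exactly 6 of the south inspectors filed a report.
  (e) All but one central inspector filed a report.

(a) north: |A| = 7, |A ∩ B| = 6; needs |A ∖ B| = 1 — true.
(b) east: |A| = 8, |A ∩ B| = 6; needs |A ∩ B| > 5 — true.
(c) west: |A| = 6, |A ∩ B| = 2; needs |A ∩ B| < 3 — true.
(d) south: |A| = 7, |A ∩ B| = 5; needs |A ∩ B| = 6 — false.
(e) central: |A| = 8, |A ∩ B| = 6; needs |A ∖ B| = 1 — false.

3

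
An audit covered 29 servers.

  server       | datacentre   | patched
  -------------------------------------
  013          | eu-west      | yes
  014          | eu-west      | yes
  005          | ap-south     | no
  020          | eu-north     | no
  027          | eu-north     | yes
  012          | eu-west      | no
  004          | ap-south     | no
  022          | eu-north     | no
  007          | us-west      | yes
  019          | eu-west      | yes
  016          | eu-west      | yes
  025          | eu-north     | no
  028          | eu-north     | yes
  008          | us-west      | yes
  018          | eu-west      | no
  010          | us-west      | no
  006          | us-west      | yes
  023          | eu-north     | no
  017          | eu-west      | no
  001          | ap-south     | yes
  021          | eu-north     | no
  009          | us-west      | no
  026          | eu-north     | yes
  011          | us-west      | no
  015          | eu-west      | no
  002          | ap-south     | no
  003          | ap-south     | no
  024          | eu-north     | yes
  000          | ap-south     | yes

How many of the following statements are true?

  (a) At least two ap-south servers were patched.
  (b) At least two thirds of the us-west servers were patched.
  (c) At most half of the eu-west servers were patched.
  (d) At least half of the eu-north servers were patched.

(a) ap-south: |A| = 6, |A ∩ B| = 2; needs |A ∩ B| ≥ 2 — true.
(b) us-west: |A| = 6, |A ∩ B| = 3; needs |A ∩ B| / |A| ≥ 2/3 — false.
(c) eu-west: |A| = 8, |A ∩ B| = 4; needs |A ∩ B| ≤ |A ∖ B| — true.
(d) eu-north: |A| = 9, |A ∩ B| = 4; needs |A ∩ B| ≥ |A ∖ B| — false.

2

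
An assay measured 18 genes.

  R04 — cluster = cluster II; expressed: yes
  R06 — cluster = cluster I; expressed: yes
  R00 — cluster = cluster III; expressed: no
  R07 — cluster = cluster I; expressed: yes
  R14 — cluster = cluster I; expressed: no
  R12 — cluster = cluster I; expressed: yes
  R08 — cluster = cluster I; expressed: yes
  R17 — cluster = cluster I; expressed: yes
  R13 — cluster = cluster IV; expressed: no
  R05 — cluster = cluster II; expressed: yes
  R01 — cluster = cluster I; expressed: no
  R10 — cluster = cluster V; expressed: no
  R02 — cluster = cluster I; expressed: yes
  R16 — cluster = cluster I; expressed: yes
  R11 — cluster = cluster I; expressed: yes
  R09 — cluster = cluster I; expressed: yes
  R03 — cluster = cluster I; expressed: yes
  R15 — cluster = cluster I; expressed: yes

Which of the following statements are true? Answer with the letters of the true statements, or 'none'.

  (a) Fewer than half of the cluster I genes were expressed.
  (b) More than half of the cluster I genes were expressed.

(b)

|A| = 13, |A ∩ B| = 11, |A ∖ B| = 2.
(a) |A ∩ B| < |A ∖ B|: fails.
(b) |A ∩ B| > |A ∖ B|: holds.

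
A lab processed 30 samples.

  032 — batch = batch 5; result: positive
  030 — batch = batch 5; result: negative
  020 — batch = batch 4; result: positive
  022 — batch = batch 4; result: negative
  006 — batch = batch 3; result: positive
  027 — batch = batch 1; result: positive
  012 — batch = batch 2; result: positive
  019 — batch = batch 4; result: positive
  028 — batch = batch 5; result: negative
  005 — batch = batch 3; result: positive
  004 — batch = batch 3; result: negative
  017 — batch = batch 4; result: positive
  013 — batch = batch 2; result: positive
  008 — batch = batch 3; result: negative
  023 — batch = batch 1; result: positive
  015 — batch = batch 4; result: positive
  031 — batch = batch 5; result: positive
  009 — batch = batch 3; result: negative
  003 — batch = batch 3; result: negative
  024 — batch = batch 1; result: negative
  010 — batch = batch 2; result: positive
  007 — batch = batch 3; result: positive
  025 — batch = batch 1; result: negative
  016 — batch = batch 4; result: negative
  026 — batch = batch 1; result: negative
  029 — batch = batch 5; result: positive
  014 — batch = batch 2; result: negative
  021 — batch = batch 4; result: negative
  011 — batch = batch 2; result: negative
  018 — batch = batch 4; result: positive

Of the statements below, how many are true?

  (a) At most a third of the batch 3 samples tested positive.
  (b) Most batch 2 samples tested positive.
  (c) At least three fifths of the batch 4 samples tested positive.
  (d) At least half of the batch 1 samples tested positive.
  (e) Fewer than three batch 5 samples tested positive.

2

(a) batch 3: |A| = 7, |A ∩ B| = 3; needs |A ∩ B| / |A| ≤ 1/3 — false.
(b) batch 2: |A| = 5, |A ∩ B| = 3; needs |A ∩ B| > |A ∖ B| — true.
(c) batch 4: |A| = 8, |A ∩ B| = 5; needs |A ∩ B| / |A| ≥ 3/5 — true.
(d) batch 1: |A| = 5, |A ∩ B| = 2; needs |A ∩ B| ≥ |A ∖ B| — false.
(e) batch 5: |A| = 5, |A ∩ B| = 3; needs |A ∩ B| < 3 — false.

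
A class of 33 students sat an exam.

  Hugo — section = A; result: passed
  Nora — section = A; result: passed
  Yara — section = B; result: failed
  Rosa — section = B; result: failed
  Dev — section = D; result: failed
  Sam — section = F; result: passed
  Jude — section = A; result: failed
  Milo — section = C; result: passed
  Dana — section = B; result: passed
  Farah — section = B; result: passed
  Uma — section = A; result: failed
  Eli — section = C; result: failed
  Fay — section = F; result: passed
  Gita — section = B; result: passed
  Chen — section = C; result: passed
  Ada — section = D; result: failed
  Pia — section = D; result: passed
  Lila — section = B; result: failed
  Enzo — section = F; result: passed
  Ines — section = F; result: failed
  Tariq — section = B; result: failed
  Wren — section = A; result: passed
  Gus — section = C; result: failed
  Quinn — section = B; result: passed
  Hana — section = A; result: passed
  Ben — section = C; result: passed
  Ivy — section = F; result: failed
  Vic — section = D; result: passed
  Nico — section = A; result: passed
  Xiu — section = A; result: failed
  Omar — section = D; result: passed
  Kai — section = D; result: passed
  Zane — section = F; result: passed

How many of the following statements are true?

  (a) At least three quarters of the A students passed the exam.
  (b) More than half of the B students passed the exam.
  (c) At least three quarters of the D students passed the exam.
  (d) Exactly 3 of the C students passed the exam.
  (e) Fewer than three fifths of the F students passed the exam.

(a) A: |A| = 8, |A ∩ B| = 5; needs |A ∩ B| / |A| ≥ 3/4 — false.
(b) B: |A| = 8, |A ∩ B| = 4; needs |A ∩ B| > |A ∖ B| — false.
(c) D: |A| = 6, |A ∩ B| = 4; needs |A ∩ B| / |A| ≥ 3/4 — false.
(d) C: |A| = 5, |A ∩ B| = 3; needs |A ∩ B| = 3 — true.
(e) F: |A| = 6, |A ∩ B| = 4; needs |A ∩ B| / |A| < 3/5 — false.

1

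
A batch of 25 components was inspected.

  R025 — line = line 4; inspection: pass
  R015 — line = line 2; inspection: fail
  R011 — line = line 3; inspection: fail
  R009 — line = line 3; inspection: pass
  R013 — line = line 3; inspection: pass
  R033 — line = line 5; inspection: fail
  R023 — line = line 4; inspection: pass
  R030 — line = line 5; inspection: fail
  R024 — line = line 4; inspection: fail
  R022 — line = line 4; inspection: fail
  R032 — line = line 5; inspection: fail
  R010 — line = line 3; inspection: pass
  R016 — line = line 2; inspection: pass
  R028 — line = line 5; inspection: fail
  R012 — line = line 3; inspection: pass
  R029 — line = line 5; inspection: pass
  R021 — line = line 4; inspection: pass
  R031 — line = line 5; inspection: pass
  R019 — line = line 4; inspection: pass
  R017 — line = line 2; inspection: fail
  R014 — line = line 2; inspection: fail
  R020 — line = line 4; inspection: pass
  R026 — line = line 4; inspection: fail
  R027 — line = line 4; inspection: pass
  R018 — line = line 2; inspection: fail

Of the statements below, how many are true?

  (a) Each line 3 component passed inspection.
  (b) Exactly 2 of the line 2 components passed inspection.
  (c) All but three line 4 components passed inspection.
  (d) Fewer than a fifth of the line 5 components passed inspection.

(a) line 3: |A| = 5, |A ∩ B| = 4; needs A ⊆ B, i.e. every element of A is in B (|A ∖ B| = 0) — false.
(b) line 2: |A| = 5, |A ∩ B| = 1; needs |A ∩ B| = 2 — false.
(c) line 4: |A| = 9, |A ∩ B| = 6; needs |A ∖ B| = 3 — true.
(d) line 5: |A| = 6, |A ∩ B| = 2; needs |A ∩ B| / |A| < 1/5 — false.

1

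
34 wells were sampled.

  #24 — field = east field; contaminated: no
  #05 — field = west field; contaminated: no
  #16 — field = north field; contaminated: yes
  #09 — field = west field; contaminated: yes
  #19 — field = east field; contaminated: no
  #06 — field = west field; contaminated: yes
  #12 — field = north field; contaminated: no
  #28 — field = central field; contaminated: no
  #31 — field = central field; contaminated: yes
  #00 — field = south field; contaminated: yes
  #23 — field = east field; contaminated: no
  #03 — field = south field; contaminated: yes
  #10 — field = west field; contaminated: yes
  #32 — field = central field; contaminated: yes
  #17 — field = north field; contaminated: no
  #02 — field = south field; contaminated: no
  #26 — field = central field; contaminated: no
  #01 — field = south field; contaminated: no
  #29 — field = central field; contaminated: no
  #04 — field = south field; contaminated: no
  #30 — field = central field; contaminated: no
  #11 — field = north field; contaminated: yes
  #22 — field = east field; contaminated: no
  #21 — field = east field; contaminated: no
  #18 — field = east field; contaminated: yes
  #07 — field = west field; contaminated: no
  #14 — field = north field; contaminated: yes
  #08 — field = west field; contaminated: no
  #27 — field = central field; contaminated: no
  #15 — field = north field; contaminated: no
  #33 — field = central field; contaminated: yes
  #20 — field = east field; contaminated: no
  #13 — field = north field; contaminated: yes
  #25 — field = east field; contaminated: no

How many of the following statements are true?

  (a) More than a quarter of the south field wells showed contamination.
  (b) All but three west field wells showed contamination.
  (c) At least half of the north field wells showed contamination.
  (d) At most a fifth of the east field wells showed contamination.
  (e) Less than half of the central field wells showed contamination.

(a) south field: |A| = 5, |A ∩ B| = 2; needs |A ∩ B| / |A| > 1/4 — true.
(b) west field: |A| = 6, |A ∩ B| = 3; needs |A ∖ B| = 3 — true.
(c) north field: |A| = 7, |A ∩ B| = 4; needs |A ∩ B| ≥ |A ∖ B| — true.
(d) east field: |A| = 8, |A ∩ B| = 1; needs |A ∩ B| / |A| ≤ 1/5 — true.
(e) central field: |A| = 8, |A ∩ B| = 3; needs |A ∩ B| < |A ∖ B| — true.

5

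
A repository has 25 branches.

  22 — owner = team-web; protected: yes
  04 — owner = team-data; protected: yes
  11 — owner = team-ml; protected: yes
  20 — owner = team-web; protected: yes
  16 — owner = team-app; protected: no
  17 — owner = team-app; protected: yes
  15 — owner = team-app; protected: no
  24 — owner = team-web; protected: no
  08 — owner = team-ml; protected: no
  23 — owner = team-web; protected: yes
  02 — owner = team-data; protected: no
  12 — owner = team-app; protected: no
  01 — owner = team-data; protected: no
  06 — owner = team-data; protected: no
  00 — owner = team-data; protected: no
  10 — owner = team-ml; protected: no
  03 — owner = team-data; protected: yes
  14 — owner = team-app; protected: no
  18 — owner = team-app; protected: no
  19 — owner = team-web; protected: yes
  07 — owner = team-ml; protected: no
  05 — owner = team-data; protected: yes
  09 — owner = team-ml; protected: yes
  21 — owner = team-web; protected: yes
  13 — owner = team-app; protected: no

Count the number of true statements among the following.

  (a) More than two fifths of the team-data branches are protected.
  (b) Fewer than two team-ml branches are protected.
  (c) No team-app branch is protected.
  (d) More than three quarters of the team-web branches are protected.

2

(a) team-data: |A| = 7, |A ∩ B| = 3; needs |A ∩ B| / |A| > 2/5 — true.
(b) team-ml: |A| = 5, |A ∩ B| = 2; needs |A ∩ B| < 2 — false.
(c) team-app: |A| = 7, |A ∩ B| = 1; needs A ∩ B = ∅ (|A ∩ B| = 0) — false.
(d) team-web: |A| = 6, |A ∩ B| = 5; needs |A ∩ B| / |A| > 3/4 — true.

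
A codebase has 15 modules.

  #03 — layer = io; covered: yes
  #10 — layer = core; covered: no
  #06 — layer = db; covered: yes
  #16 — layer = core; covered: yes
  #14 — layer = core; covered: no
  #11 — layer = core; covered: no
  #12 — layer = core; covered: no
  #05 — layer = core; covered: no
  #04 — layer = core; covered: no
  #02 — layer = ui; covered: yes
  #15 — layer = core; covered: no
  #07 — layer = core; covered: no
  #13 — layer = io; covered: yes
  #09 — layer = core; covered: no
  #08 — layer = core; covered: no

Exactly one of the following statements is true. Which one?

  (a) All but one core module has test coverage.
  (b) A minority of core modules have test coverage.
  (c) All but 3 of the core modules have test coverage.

(b)

|A| = 11, |A ∩ B| = 1, |A ∖ B| = 10.
(a) requires |A ∖ B| = 1: false.
(b) requires |A ∩ B| < |A ∖ B|: true.
(c) requires |A ∖ B| = 3: false.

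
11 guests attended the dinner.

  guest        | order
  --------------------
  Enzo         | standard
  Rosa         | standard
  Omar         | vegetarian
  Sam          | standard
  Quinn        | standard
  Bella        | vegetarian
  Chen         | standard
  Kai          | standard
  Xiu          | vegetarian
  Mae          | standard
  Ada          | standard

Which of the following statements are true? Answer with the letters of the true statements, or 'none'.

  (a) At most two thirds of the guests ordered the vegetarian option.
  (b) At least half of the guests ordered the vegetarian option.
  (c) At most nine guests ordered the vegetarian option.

(a), (c)

|A| = 11, |A ∩ B| = 3, |A ∖ B| = 8.
(a) |A ∩ B| / |A| ≤ 2/3: holds.
(b) |A ∩ B| ≥ |A ∖ B|: fails.
(c) |A ∩ B| ≤ 9: holds.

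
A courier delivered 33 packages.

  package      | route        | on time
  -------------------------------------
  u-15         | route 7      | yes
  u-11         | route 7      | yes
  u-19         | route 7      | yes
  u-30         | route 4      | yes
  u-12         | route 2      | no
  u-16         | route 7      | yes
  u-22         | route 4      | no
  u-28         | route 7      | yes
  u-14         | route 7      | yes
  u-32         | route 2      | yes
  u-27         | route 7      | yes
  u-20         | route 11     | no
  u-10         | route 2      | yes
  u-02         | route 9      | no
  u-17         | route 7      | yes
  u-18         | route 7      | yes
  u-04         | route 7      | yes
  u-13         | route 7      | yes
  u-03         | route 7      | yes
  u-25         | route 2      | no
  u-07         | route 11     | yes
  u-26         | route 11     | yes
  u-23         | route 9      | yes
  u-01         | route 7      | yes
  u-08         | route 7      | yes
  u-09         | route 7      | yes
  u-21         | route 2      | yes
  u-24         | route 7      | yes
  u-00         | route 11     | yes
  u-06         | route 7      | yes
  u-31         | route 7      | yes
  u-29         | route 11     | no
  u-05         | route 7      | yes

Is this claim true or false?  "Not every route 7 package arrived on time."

The determiner here denotes the relation: A ⊄ B (|A ∖ B| ≥ 1).
|A| = 19, |A ∩ B| = 19, |A ∖ B| = 0.
So the statement is false.

False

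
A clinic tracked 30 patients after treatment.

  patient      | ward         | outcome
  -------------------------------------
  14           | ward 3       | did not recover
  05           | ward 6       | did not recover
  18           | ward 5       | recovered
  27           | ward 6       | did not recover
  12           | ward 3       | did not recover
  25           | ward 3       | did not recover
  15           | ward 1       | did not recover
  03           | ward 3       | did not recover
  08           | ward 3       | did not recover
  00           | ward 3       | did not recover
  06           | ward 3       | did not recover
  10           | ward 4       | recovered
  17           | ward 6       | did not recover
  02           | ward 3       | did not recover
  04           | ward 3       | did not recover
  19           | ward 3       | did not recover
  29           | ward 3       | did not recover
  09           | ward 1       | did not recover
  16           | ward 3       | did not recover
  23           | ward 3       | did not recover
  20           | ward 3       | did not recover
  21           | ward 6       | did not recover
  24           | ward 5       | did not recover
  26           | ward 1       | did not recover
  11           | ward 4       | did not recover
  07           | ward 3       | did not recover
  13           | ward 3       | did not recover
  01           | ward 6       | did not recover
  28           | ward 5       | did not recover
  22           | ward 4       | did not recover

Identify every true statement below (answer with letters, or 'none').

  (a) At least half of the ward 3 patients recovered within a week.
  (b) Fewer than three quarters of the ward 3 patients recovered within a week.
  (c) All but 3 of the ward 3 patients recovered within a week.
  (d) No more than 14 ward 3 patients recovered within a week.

(b), (d)

|A| = 16, |A ∩ B| = 0, |A ∖ B| = 16.
(a) |A ∩ B| ≥ |A ∖ B|: fails.
(b) |A ∩ B| / |A| < 3/4: holds.
(c) |A ∖ B| = 3: fails.
(d) |A ∩ B| ≤ 14: holds.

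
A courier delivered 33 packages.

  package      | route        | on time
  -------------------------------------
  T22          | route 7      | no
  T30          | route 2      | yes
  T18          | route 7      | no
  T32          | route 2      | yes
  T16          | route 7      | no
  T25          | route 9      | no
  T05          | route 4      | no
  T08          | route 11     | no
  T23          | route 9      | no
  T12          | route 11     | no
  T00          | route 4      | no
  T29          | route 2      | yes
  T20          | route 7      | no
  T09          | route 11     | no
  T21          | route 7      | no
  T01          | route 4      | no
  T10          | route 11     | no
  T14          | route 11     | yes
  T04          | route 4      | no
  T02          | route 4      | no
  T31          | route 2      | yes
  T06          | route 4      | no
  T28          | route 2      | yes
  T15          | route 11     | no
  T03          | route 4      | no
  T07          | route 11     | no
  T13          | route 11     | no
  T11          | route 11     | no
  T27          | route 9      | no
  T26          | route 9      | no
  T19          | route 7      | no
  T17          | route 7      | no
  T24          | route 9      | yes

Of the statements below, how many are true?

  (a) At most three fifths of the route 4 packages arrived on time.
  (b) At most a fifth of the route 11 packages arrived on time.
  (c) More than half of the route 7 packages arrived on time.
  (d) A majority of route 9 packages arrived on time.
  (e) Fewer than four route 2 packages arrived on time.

2

(a) route 4: |A| = 7, |A ∩ B| = 0; needs |A ∩ B| / |A| ≤ 3/5 — true.
(b) route 11: |A| = 9, |A ∩ B| = 1; needs |A ∩ B| / |A| ≤ 1/5 — true.
(c) route 7: |A| = 7, |A ∩ B| = 0; needs |A ∩ B| > |A ∖ B| — false.
(d) route 9: |A| = 5, |A ∩ B| = 1; needs |A ∩ B| > |A ∖ B| — false.
(e) route 2: |A| = 5, |A ∩ B| = 5; needs |A ∩ B| < 4 — false.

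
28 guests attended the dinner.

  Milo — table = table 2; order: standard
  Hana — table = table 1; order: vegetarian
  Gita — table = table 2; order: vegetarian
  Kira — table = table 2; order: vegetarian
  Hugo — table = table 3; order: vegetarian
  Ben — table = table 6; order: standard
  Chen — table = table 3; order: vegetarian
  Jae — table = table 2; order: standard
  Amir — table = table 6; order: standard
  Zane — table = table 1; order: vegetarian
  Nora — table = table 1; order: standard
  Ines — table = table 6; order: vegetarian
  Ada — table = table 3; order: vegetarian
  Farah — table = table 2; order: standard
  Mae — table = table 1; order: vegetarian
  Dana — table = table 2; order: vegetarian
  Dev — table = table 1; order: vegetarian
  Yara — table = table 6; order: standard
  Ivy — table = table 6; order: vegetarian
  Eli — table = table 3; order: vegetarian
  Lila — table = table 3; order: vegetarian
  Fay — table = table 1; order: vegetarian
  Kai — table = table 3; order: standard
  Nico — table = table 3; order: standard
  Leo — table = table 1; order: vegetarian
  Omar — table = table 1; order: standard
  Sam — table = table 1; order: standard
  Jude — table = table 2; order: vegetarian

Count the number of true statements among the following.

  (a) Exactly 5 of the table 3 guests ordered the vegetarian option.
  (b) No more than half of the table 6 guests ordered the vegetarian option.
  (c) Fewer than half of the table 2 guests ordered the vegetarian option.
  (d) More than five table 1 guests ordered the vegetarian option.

3

(a) table 3: |A| = 7, |A ∩ B| = 5; needs |A ∩ B| = 5 — true.
(b) table 6: |A| = 5, |A ∩ B| = 2; needs |A ∩ B| ≤ |A ∖ B| — true.
(c) table 2: |A| = 7, |A ∩ B| = 4; needs |A ∩ B| < |A ∖ B| — false.
(d) table 1: |A| = 9, |A ∩ B| = 6; needs |A ∩ B| > 5 — true.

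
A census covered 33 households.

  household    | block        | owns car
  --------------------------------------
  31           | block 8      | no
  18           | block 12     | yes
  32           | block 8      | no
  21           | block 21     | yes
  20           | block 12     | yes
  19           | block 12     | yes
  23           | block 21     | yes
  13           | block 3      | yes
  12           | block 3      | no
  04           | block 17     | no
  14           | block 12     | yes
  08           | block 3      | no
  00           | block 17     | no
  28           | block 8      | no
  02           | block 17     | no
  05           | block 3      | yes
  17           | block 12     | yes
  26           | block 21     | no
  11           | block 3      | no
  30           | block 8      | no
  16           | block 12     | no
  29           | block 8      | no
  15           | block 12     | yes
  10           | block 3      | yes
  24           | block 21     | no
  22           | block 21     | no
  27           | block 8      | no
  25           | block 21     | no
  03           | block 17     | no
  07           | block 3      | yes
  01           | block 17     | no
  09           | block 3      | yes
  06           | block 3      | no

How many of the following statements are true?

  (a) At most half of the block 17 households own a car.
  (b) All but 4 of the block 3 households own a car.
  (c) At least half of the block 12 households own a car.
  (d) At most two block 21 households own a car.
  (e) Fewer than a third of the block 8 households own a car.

5

(a) block 17: |A| = 5, |A ∩ B| = 0; needs |A ∩ B| ≤ |A ∖ B| — true.
(b) block 3: |A| = 9, |A ∩ B| = 5; needs |A ∖ B| = 4 — true.
(c) block 12: |A| = 7, |A ∩ B| = 6; needs |A ∩ B| ≥ |A ∖ B| — true.
(d) block 21: |A| = 6, |A ∩ B| = 2; needs |A ∩ B| ≤ 2 — true.
(e) block 8: |A| = 6, |A ∩ B| = 0; needs |A ∩ B| / |A| < 1/3 — true.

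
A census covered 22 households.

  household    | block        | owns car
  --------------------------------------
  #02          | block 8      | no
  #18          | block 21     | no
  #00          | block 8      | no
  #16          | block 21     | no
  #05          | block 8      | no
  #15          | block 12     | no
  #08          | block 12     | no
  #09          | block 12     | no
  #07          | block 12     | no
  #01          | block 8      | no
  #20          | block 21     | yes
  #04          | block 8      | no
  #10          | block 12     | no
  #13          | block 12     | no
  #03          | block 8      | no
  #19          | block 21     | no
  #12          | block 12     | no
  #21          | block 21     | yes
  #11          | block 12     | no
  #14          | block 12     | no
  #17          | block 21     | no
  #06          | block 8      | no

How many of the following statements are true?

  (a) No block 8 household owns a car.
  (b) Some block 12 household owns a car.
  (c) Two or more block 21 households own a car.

(a) block 8: |A| = 7, |A ∩ B| = 0; needs A ∩ B = ∅ (|A ∩ B| = 0) — true.
(b) block 12: |A| = 9, |A ∩ B| = 0; needs A ∩ B ≠ ∅ (|A ∩ B| ≥ 1) — false.
(c) block 21: |A| = 6, |A ∩ B| = 2; needs |A ∩ B| ≥ 2 — true.

2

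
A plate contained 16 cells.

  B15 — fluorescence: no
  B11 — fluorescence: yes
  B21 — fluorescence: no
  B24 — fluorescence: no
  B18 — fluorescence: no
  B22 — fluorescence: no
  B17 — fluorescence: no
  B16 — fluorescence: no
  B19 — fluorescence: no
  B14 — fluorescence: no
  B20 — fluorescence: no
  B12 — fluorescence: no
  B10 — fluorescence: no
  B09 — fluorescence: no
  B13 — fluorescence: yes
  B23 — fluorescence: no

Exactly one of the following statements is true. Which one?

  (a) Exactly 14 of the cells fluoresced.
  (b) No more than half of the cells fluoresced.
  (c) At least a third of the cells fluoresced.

|A| = 16, |A ∩ B| = 2, |A ∖ B| = 14.
(a) requires |A ∩ B| = 14: false.
(b) requires |A ∩ B| ≤ |A ∖ B|: true.
(c) requires |A ∩ B| / |A| ≥ 1/3: false.

(b)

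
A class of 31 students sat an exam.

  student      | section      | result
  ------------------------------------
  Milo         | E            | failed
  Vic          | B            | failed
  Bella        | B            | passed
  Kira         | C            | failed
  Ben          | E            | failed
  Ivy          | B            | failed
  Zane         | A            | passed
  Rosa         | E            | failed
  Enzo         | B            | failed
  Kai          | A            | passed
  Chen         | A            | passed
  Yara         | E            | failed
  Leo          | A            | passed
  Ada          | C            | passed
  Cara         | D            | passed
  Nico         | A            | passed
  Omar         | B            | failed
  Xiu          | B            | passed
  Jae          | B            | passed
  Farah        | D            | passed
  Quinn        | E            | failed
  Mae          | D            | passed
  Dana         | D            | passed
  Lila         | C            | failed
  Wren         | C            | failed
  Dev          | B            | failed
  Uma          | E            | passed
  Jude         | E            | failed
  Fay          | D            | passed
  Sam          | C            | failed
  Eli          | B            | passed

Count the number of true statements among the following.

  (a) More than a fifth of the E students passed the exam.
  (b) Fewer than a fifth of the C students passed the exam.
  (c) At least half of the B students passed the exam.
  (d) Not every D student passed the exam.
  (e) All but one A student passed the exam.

(a) E: |A| = 7, |A ∩ B| = 1; needs |A ∩ B| / |A| > 1/5 — false.
(b) C: |A| = 5, |A ∩ B| = 1; needs |A ∩ B| / |A| < 1/5 — false.
(c) B: |A| = 9, |A ∩ B| = 4; needs |A ∩ B| ≥ |A ∖ B| — false.
(d) D: |A| = 5, |A ∩ B| = 5; needs A ⊄ B (|A ∖ B| ≥ 1) — false.
(e) A: |A| = 5, |A ∩ B| = 5; needs |A ∖ B| = 1 — false.

0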